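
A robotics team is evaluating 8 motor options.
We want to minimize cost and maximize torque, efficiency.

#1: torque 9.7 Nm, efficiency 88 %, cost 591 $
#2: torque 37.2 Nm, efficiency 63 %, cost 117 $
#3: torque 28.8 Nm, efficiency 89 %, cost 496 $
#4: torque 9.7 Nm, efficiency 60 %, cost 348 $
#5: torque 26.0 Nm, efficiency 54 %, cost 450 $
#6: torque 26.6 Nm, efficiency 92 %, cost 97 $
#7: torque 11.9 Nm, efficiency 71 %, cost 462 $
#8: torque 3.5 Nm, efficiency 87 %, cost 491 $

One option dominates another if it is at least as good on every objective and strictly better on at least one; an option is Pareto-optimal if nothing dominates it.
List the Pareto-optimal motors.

#1: dominated by #3 (torque 28.8≥9.7, efficiency 89≥88, cost 496≤591).
#2: not dominated (best torque).
#3: not dominated.
#4: dominated by #2 (torque 37.2≥9.7, efficiency 63≥60, cost 117≤348).
#5: dominated by #2 (torque 37.2≥26.0, efficiency 63≥54, cost 117≤450).
#6: not dominated (best efficiency).
#7: dominated by #6 (torque 26.6≥11.9, efficiency 92≥71, cost 97≤462).
#8: dominated by #6 (torque 26.6≥3.5, efficiency 92≥87, cost 97≤491).

#2, #3, #6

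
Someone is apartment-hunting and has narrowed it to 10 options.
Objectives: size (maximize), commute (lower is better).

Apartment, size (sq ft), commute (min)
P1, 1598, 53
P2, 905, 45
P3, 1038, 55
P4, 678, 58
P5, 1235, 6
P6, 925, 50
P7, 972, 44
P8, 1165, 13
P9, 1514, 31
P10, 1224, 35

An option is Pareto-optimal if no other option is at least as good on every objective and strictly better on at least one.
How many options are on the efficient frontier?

3

P1: not dominated (best size).
P2: dominated by P5 (size 1235≥905, commute 6≤45).
P3: dominated by P1 (size 1598≥1038, commute 53≤55).
P4: dominated by P1 (size 1598≥678, commute 53≤58).
P5: not dominated (best commute).
P6: dominated by P5 (size 1235≥925, commute 6≤50).
P7: dominated by P5 (size 1235≥972, commute 6≤44).
P8: dominated by P5 (size 1235≥1165, commute 6≤13).
P9: not dominated.
P10: dominated by P5 (size 1235≥1224, commute 6≤35).
Pareto-optimal: P1, P5, P9 → 3.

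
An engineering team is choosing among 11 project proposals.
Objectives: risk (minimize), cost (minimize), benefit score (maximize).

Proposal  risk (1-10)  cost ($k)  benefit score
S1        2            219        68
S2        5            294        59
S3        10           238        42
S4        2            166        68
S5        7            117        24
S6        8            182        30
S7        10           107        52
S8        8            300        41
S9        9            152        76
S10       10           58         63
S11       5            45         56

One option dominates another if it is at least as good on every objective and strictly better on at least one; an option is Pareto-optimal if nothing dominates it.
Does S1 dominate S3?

Yes

S1 vs S3: risk 2≤10, cost 219≤238, benefit score 68≥42 — S1 is at least as good on every objective with at least one strict improvement.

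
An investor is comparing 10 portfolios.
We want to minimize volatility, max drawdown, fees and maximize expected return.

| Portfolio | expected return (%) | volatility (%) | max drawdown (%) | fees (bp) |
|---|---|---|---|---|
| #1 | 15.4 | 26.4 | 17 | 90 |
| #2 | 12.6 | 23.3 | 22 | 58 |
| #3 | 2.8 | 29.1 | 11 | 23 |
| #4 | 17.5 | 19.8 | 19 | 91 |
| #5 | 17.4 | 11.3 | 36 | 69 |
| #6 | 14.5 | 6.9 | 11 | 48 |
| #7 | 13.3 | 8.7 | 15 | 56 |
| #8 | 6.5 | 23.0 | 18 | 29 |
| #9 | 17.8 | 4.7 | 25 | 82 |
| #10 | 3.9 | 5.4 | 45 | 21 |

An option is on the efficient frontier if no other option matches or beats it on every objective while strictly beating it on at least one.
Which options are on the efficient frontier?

#1: not dominated.
#2: dominated by #6 (expected return 14.5≥12.6, volatility 6.9≤23.3, max drawdown 11≤22, fees 48≤58).
#3: not dominated.
#4: not dominated.
#5: not dominated.
#6: not dominated.
#7: dominated by #6 (expected return 14.5≥13.3, volatility 6.9≤8.7, max drawdown 11≤15, fees 48≤56).
#8: not dominated.
#9: not dominated (best expected return).
#10: not dominated (best fees).

#1, #3, #4, #5, #6, #8, #9, #10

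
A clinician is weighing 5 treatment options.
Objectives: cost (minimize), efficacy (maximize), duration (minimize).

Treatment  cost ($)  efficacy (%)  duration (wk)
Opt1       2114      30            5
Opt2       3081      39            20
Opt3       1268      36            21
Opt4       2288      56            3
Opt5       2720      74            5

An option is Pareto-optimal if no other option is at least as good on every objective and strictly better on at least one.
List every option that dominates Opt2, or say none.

Opt4: cost 2288≤3081, efficacy 56≥39, duration 3≤20 — dominates Opt2.
Opt5: cost 2720≤3081, efficacy 74≥39, duration 5≤20 — dominates Opt2.
Others (Opt1, Opt3) are each worse than Opt2 on at least one objective.

Opt4, Opt5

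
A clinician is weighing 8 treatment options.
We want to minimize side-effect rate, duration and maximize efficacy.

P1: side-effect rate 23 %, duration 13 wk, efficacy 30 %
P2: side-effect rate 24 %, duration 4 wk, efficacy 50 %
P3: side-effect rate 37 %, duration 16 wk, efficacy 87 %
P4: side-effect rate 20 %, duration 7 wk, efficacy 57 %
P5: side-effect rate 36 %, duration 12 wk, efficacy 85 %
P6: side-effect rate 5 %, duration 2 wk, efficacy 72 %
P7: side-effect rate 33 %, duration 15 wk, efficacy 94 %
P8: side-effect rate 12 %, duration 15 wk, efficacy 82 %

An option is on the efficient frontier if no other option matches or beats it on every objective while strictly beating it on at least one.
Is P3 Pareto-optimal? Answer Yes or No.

P7 vs P3: side-effect rate 33≤37, duration 15≤16, efficacy 94≥87 — P7 is at least as good on every objective and strictly better on at least one, so P7 dominates P3.

No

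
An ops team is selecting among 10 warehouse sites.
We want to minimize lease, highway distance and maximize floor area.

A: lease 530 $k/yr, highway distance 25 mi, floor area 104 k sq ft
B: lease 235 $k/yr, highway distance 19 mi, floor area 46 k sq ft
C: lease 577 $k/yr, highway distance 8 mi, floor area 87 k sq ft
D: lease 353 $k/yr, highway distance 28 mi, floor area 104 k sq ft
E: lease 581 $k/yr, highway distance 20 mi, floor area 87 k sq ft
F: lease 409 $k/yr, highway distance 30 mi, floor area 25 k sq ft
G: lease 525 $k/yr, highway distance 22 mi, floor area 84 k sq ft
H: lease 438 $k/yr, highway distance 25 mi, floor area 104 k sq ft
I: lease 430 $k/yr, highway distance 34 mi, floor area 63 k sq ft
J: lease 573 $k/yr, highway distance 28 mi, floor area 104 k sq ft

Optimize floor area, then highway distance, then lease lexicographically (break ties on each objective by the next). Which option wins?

First maximize floor area: best is 104, kept {A, D, H, J}.
Then minimize highway distance: best is 25, kept {A, H}.
Then minimize lease: best is 438, kept {H}.

H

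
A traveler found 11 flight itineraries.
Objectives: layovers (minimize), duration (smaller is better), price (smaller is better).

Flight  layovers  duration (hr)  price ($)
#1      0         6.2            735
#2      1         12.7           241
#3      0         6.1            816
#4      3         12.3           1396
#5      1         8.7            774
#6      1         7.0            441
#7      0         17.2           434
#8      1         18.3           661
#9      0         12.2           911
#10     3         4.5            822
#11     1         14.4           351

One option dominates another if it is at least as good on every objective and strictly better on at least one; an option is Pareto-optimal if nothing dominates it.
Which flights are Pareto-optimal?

#1: not dominated.
#2: not dominated (best price).
#3: not dominated.
#4: dominated by #1 (layovers 0≤3, duration 6.2≤12.3, price 735≤1396).
#5: dominated by #1 (layovers 0≤1, duration 6.2≤8.7, price 735≤774).
#6: not dominated.
#7: not dominated.
#8: dominated by #2 (layovers 1≤1, duration 12.7≤18.3, price 241≤661).
#9: dominated by #1 (layovers 0≤0, duration 6.2≤12.2, price 735≤911).
#10: not dominated (best duration).
#11: dominated by #2 (layovers 1≤1, duration 12.7≤14.4, price 241≤351).

#1, #2, #3, #6, #7, #10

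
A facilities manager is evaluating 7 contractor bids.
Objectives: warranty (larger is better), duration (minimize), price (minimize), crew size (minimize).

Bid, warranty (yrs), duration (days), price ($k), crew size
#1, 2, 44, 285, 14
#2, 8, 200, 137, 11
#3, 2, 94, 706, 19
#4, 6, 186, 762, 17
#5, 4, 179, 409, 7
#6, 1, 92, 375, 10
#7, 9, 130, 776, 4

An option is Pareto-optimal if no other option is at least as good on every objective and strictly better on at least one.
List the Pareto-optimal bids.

#1, #2, #4, #5, #6, #7

#1: not dominated (best duration).
#2: not dominated (best price).
#3: dominated by #1 (warranty 2≥2, duration 44≤94, price 285≤706, crew size 14≤19).
#4: not dominated.
#5: not dominated.
#6: not dominated.
#7: not dominated (best warranty).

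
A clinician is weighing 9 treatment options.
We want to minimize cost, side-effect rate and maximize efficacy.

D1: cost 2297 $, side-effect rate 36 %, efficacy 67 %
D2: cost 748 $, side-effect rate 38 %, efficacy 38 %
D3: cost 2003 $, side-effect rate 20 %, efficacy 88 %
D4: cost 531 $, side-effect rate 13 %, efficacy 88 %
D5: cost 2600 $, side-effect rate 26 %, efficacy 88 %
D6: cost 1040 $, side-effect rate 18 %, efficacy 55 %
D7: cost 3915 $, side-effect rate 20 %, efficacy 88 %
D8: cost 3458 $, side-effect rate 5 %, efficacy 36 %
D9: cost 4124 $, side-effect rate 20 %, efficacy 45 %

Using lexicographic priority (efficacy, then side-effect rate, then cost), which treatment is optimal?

First maximize efficacy: best is 88, kept {D3, D4, D5, D7}.
Then minimize side-effect rate: best is 13, kept {D4}.

D4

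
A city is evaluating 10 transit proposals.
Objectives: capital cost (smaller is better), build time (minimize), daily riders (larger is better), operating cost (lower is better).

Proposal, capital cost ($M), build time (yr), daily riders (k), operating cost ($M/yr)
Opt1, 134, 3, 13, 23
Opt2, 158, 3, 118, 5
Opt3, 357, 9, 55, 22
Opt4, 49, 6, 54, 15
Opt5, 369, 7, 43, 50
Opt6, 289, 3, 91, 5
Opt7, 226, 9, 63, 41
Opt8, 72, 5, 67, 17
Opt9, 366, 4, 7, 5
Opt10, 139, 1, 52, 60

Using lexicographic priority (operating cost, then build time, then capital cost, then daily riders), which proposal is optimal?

Opt2

First minimize operating cost: best is 5, kept {Opt2, Opt6, Opt9}.
Then minimize build time: best is 3, kept {Opt2, Opt6}.
Then minimize capital cost: best is 158, kept {Opt2}.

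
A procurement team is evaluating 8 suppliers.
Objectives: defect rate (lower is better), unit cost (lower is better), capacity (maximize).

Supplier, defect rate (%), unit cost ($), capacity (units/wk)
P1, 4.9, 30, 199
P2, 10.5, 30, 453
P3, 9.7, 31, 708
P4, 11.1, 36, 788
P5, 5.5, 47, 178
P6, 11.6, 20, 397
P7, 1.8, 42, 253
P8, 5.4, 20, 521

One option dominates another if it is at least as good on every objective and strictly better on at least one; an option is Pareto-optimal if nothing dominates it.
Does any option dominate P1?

P2: worse on defect rate (10.5 vs 4.9).
P3: worse on defect rate (9.7 vs 4.9).
P4: worse on defect rate (11.1 vs 4.9).
P5: worse on defect rate (5.5 vs 4.9).
P6: worse on defect rate (11.6 vs 4.9).
P7: worse on unit cost (42 vs 30).
P8: worse on defect rate (5.4 vs 4.9).
No option is at least as good as P1 on every objective and strictly better on one.

No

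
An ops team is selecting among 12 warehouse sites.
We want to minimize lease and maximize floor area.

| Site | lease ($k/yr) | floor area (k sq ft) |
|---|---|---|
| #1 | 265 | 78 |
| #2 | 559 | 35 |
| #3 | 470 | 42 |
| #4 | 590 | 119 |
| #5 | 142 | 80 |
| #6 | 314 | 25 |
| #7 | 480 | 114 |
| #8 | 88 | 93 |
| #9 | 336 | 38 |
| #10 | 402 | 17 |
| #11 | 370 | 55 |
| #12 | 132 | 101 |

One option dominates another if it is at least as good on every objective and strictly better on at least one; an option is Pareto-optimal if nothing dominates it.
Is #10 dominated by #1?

Yes

#1 vs #10: lease 265≤402, floor area 78≥17 — #1 is at least as good on every objective with at least one strict improvement.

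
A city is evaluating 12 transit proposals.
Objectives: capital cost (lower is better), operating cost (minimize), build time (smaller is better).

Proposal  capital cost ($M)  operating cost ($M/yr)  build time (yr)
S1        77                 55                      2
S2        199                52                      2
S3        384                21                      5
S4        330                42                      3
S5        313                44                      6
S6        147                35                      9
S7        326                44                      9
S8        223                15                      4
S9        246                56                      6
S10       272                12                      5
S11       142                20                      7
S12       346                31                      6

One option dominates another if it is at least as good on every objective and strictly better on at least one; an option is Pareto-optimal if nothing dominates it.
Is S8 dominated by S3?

S3 vs S8: S3 is worse on capital cost (384 vs 223), so it does not dominate S8.

No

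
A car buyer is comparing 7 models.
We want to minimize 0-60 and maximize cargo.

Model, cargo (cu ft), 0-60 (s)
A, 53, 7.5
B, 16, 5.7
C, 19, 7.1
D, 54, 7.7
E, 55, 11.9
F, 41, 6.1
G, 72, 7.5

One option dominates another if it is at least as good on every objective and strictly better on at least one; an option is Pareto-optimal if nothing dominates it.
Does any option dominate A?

Yes

G vs A: cargo 72≥53, 0-60 7.5≤7.5 — G is at least as good on every objective and strictly better on at least one, so G dominates A.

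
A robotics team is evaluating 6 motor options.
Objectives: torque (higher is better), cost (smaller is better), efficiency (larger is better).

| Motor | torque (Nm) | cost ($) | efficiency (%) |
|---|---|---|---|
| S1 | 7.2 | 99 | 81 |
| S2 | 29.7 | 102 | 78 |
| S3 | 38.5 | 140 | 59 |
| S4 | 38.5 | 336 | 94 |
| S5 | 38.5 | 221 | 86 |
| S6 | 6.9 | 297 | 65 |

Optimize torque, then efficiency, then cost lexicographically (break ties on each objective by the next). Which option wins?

First maximize torque: best is 38.5, kept {S3, S4, S5}.
Then maximize efficiency: best is 94, kept {S4}.

S4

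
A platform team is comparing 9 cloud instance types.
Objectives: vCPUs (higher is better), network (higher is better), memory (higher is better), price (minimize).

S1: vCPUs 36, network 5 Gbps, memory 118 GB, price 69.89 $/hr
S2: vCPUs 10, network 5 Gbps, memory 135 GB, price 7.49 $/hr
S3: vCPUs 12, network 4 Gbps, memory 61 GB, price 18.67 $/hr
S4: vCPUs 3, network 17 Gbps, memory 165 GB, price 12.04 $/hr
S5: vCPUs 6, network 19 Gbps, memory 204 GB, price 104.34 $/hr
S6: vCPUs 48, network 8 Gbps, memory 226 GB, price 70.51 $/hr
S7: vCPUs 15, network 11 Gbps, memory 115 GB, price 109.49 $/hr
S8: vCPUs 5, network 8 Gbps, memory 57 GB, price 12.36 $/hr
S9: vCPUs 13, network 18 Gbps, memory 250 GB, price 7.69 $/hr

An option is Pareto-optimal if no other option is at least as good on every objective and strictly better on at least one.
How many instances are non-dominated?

S1: not dominated.
S2: not dominated (best price).
S3: dominated by S9 (vCPUs 13≥12, network 18≥4, memory 250≥61, price 7.69≤18.67).
S4: dominated by S9 (vCPUs 13≥3, network 18≥17, memory 250≥165, price 7.69≤12.04).
S5: not dominated (best network).
S6: not dominated (best vCPUs).
S7: not dominated.
S8: dominated by S9 (vCPUs 13≥5, network 18≥8, memory 250≥57, price 7.69≤12.36).
S9: not dominated (best memory).
Pareto-optimal: S1, S2, S5, S6, S7, S9 → 6.

6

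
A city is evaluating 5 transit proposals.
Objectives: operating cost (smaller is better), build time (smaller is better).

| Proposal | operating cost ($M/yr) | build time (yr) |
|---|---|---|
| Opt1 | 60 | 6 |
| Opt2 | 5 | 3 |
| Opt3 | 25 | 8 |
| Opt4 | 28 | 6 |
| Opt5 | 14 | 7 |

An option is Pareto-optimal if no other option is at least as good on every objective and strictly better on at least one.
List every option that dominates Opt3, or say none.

Opt2, Opt5

Opt2: operating cost 5≤25, build time 3≤8 — dominates Opt3.
Opt5: operating cost 14≤25, build time 7≤8 — dominates Opt3.
Others (Opt1, Opt4) are each worse than Opt3 on at least one objective.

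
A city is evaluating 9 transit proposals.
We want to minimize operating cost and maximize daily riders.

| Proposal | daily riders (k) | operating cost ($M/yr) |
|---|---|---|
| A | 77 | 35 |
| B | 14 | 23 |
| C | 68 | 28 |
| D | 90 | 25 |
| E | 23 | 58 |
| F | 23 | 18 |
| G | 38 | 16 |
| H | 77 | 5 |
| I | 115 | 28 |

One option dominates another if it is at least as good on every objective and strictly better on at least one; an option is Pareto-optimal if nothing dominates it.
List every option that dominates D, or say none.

none

A: worse on daily riders (77 vs 90).
B: worse on daily riders (14 vs 90).
C: worse on daily riders (68 vs 90).
E: worse on daily riders (23 vs 90).
F: worse on daily riders (23 vs 90).
G: worse on daily riders (38 vs 90).
H: worse on daily riders (77 vs 90).
I: worse on operating cost (28 vs 25).
No option dominates D.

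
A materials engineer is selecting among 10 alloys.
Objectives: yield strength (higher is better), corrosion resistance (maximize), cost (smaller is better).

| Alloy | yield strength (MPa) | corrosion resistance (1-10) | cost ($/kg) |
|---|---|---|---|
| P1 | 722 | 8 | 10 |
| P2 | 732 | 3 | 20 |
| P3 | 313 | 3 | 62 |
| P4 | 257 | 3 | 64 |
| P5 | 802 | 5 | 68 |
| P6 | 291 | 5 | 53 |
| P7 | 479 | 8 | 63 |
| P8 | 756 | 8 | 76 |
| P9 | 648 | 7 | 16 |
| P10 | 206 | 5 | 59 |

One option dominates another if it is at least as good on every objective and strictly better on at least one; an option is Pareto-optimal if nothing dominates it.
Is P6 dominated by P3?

No

P3 vs P6: P3 is worse on corrosion resistance (3 vs 5), so it does not dominate P6.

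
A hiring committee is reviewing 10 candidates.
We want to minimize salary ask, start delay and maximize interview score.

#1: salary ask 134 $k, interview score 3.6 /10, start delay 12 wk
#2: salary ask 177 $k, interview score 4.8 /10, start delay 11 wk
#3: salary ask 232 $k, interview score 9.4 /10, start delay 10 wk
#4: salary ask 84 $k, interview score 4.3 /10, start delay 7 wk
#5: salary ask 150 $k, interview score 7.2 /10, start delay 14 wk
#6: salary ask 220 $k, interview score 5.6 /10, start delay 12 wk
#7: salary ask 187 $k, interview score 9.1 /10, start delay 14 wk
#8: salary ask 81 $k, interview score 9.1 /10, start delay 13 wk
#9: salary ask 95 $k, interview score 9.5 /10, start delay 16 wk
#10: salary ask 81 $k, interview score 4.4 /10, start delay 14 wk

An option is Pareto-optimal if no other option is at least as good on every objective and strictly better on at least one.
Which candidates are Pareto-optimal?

#1: dominated by #4 (salary ask 84≤134, interview score 4.3≥3.6, start delay 7≤12).
#2: not dominated.
#3: not dominated.
#4: not dominated (best start delay).
#5: dominated by #8 (salary ask 81≤150, interview score 9.1≥7.2, start delay 13≤14).
#6: not dominated.
#7: dominated by #8 (salary ask 81≤187, interview score 9.1≥9.1, start delay 13≤14).
#8: not dominated.
#9: not dominated (best interview score).
#10: dominated by #8 (salary ask 81≤81, interview score 9.1≥4.4, start delay 13≤14).

#2, #3, #4, #6, #8, #9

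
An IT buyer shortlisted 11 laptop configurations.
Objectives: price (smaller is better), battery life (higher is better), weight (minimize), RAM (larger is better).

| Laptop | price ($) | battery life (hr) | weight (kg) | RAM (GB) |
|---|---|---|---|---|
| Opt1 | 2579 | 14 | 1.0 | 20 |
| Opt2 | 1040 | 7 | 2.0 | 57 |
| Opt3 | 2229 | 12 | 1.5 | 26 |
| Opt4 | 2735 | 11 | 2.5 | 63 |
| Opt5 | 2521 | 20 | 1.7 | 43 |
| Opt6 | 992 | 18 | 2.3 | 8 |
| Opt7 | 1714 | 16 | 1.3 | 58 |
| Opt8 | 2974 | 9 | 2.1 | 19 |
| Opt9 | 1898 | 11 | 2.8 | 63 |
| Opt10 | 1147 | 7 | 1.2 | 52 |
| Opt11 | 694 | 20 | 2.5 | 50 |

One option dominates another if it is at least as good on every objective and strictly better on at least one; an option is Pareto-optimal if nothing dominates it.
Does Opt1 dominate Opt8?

Yes

Opt1 vs Opt8: price 2579≤2974, battery life 14≥9, weight 1.0≤2.1, RAM 20≥19 — Opt1 is at least as good on every objective with at least one strict improvement.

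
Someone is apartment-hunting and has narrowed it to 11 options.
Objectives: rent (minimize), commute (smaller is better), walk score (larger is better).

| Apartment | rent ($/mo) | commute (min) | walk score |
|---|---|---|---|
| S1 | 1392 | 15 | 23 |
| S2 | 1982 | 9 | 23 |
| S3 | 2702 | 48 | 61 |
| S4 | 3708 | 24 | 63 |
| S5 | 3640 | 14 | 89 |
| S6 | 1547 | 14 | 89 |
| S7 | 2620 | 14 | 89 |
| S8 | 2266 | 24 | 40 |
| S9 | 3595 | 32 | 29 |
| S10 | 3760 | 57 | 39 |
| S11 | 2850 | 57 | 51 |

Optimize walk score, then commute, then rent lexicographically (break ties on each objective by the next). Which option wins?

S6

First maximize walk score: best is 89, kept {S5, S6, S7}.
Then minimize commute: best is 14, kept {S5, S6, S7}.
Then minimize rent: best is 1547, kept {S6}.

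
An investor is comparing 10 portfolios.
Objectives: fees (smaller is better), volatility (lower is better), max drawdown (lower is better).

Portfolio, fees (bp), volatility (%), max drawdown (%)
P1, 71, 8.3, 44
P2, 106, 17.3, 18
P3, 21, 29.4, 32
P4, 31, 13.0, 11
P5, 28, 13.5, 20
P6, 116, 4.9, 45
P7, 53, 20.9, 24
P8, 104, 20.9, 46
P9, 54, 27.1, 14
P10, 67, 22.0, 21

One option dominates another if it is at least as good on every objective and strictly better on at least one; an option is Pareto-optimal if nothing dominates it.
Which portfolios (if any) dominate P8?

P1: fees 71≤104, volatility 8.3≤20.9, max drawdown 44≤46 — dominates P8.
P4: fees 31≤104, volatility 13.0≤20.9, max drawdown 11≤46 — dominates P8.
P5: fees 28≤104, volatility 13.5≤20.9, max drawdown 20≤46 — dominates P8.
P7: fees 53≤104, volatility 20.9≤20.9, max drawdown 24≤46 — dominates P8.
Others (P2, P3, P6, P9, P10) are each worse than P8 on at least one objective.

P1, P4, P5, P7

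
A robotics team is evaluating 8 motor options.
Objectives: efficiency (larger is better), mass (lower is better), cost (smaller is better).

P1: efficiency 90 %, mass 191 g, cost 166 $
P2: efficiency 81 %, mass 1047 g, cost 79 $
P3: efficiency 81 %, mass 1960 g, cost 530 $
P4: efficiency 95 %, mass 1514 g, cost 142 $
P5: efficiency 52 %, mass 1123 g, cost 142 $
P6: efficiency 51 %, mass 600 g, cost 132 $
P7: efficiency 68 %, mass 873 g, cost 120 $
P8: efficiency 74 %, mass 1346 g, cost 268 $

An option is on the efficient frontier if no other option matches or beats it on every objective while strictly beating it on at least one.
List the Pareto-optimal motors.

P1: not dominated (best mass).
P2: not dominated (best cost).
P3: dominated by P1 (efficiency 90≥81, mass 191≤1960, cost 166≤530).
P4: not dominated (best efficiency).
P5: dominated by P2 (efficiency 81≥52, mass 1047≤1123, cost 79≤142).
P6: not dominated.
P7: not dominated.
P8: dominated by P1 (efficiency 90≥74, mass 191≤1346, cost 166≤268).

P1, P2, P4, P6, P7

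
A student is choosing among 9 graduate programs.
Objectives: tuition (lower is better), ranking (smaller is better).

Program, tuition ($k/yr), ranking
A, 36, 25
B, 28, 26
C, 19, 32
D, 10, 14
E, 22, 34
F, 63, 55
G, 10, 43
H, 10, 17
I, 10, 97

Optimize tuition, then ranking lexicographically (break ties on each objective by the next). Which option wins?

First minimize tuition: best is 10, kept {D, G, H, I}.
Then minimize ranking: best is 14, kept {D}.

D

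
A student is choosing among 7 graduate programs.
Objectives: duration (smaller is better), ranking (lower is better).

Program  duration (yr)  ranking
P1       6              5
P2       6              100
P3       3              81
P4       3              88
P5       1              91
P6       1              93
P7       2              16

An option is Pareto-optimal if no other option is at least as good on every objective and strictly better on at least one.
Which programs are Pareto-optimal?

P1, P5, P7

P1: not dominated (best ranking).
P2: dominated by P1 (duration 6≤6, ranking 5≤100).
P3: dominated by P7 (duration 2≤3, ranking 16≤81).
P4: dominated by P3 (duration 3≤3, ranking 81≤88).
P5: not dominated.
P6: dominated by P5 (duration 1≤1, ranking 91≤93).
P7: not dominated.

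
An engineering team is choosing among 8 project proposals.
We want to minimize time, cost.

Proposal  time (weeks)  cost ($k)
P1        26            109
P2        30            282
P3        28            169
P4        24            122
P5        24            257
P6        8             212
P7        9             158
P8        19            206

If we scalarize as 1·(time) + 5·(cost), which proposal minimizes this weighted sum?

P1: 1·26 + 5·109 = 571
P2: 1·30 + 5·282 = 1440
P3: 1·28 + 5·169 = 873
P4: 1·24 + 5·122 = 634
P5: 1·24 + 5·257 = 1309
P6: 1·8 + 5·212 = 1068
P7: 1·9 + 5·158 = 799
P8: 1·19 + 5·206 = 1049
Lowest: P1 at 571.

P1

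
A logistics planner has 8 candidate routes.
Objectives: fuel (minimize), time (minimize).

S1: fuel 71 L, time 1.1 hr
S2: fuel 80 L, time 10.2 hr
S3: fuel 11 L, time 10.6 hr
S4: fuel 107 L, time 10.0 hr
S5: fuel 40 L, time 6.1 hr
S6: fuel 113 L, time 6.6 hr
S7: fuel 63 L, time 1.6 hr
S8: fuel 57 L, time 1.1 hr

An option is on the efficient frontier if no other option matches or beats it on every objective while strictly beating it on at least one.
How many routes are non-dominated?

S1: dominated by S8 (fuel 57≤71, time 1.1≤1.1).
S2: dominated by S1 (fuel 71≤80, time 1.1≤10.2).
S3: not dominated (best fuel).
S4: dominated by S1 (fuel 71≤107, time 1.1≤10.0).
S5: not dominated.
S6: dominated by S1 (fuel 71≤113, time 1.1≤6.6).
S7: dominated by S8 (fuel 57≤63, time 1.1≤1.6).
S8: not dominated.
Pareto-optimal: S3, S5, S8 → 3.

3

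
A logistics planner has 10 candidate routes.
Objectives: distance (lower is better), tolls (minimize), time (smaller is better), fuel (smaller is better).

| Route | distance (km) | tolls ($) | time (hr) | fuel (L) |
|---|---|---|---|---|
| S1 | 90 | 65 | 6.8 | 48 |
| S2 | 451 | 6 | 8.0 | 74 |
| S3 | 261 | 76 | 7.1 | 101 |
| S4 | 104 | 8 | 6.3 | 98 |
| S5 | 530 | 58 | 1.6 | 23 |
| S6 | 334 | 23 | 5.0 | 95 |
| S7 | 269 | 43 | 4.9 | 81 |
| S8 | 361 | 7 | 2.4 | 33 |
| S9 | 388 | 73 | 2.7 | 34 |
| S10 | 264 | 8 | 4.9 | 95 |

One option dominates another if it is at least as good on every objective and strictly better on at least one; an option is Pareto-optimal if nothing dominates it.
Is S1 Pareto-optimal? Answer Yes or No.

S2: worse on distance (451 vs 90).
S3: worse on distance (261 vs 90).
S4: worse on distance (104 vs 90).
S5: worse on distance (530 vs 90).
S6: worse on distance (334 vs 90).
S7: worse on distance (269 vs 90).
S8: worse on distance (361 vs 90).
S9: worse on distance (388 vs 90).
S10: worse on distance (264 vs 90).
No option is at least as good as S1 on every objective and strictly better on one.

Yes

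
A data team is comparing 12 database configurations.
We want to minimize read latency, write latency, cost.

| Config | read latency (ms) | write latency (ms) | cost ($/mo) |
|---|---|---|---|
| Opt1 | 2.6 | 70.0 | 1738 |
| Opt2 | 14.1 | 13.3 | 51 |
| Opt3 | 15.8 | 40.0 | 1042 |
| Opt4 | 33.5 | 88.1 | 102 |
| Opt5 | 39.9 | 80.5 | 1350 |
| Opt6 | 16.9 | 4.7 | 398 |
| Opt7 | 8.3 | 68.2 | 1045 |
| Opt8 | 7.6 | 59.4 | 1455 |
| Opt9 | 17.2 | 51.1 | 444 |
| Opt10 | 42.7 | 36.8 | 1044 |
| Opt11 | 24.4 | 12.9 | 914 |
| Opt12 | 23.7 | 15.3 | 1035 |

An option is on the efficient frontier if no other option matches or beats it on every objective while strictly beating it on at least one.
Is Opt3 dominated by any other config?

Opt2 vs Opt3: read latency 14.1≤15.8, write latency 13.3≤40.0, cost 51≤1042 — Opt2 is at least as good on every objective and strictly better on at least one, so Opt2 dominates Opt3.

Yes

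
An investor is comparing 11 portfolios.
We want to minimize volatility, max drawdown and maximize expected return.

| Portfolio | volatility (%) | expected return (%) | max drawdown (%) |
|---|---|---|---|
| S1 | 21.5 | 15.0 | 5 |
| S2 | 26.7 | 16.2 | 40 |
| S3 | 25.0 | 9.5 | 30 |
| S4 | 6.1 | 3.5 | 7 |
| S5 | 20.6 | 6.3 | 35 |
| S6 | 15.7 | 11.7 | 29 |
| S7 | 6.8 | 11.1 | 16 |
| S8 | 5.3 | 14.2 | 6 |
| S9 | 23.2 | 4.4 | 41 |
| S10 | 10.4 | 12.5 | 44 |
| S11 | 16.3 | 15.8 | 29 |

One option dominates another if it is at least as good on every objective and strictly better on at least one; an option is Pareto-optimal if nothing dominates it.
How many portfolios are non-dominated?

4

S1: not dominated (best max drawdown).
S2: not dominated (best expected return).
S3: dominated by S1 (volatility 21.5≤25.0, expected return 15.0≥9.5, max drawdown 5≤30).
S4: dominated by S8 (volatility 5.3≤6.1, expected return 14.2≥3.5, max drawdown 6≤7).
S5: dominated by S6 (volatility 15.7≤20.6, expected return 11.7≥6.3, max drawdown 29≤35).
S6: dominated by S8 (volatility 5.3≤15.7, expected return 14.2≥11.7, max drawdown 6≤29).
S7: dominated by S8 (volatility 5.3≤6.8, expected return 14.2≥11.1, max drawdown 6≤16).
S8: not dominated (best volatility).
S9: dominated by S1 (volatility 21.5≤23.2, expected return 15.0≥4.4, max drawdown 5≤41).
S10: dominated by S8 (volatility 5.3≤10.4, expected return 14.2≥12.5, max drawdown 6≤44).
S11: not dominated.
Pareto-optimal: S1, S2, S8, S11 → 4.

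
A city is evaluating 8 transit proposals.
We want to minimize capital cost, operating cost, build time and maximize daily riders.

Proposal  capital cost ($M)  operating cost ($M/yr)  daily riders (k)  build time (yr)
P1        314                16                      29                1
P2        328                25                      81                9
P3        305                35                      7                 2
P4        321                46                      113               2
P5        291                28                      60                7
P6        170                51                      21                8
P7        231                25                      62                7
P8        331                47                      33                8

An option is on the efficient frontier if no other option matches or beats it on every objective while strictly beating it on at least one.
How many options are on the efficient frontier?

6

P1: not dominated (best operating cost).
P2: not dominated.
P3: not dominated.
P4: not dominated (best daily riders).
P5: dominated by P7 (capital cost 231≤291, operating cost 25≤28, daily riders 62≥60, build time 7≤7).
P6: not dominated (best capital cost).
P7: not dominated.
P8: dominated by P4 (capital cost 321≤331, operating cost 46≤47, daily riders 113≥33, build time 2≤8).
Pareto-optimal: P1, P2, P3, P4, P6, P7 → 6.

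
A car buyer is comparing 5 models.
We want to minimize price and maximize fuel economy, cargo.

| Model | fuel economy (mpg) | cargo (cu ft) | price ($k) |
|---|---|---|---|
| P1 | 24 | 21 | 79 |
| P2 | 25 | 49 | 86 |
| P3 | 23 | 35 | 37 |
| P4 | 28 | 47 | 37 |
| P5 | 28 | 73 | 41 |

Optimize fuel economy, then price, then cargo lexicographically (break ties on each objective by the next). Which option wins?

First maximize fuel economy: best is 28, kept {P4, P5}.
Then minimize price: best is 37, kept {P4}.

P4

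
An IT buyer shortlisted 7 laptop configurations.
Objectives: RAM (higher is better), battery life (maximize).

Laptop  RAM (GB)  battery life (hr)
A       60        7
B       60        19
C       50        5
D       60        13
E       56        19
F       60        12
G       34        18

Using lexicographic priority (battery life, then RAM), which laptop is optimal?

First maximize battery life: best is 19, kept {B, E}.
Then maximize RAM: best is 60, kept {B}.

B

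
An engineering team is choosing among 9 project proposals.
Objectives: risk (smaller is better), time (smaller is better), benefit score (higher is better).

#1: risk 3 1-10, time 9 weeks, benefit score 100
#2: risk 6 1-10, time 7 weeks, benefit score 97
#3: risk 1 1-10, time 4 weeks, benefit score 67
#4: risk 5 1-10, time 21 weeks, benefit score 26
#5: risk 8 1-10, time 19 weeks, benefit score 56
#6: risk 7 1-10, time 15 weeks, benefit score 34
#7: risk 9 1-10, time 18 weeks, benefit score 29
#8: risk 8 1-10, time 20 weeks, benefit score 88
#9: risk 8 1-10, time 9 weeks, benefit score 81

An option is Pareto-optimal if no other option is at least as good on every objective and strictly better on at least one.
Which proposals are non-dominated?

#1: not dominated (best benefit score).
#2: not dominated.
#3: not dominated (best risk).
#4: dominated by #1 (risk 3≤5, time 9≤21, benefit score 100≥26).
#5: dominated by #1 (risk 3≤8, time 9≤19, benefit score 100≥56).
#6: dominated by #1 (risk 3≤7, time 9≤15, benefit score 100≥34).
#7: dominated by #1 (risk 3≤9, time 9≤18, benefit score 100≥29).
#8: dominated by #1 (risk 3≤8, time 9≤20, benefit score 100≥88).
#9: dominated by #1 (risk 3≤8, time 9≤9, benefit score 100≥81).

#1, #2, #3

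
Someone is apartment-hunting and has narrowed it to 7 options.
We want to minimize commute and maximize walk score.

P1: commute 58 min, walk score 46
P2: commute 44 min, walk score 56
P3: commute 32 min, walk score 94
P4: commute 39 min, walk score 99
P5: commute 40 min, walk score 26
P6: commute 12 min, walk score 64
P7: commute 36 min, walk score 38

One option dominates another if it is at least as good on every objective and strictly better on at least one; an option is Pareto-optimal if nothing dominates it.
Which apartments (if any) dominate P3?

none

P1: worse on commute (58 vs 32).
P2: worse on commute (44 vs 32).
P4: worse on commute (39 vs 32).
P5: worse on commute (40 vs 32).
P6: worse on walk score (64 vs 94).
P7: worse on commute (36 vs 32).
No option dominates P3.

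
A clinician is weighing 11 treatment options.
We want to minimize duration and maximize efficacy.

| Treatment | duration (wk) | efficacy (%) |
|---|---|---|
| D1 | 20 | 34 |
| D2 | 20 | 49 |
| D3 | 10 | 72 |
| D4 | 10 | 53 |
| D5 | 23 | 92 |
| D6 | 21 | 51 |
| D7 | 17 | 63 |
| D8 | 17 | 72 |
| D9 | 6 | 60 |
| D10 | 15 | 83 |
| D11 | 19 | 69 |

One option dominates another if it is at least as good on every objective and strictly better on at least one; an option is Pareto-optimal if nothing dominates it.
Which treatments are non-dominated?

D1: dominated by D2 (duration 20≤20, efficacy 49≥34).
D2: dominated by D3 (duration 10≤20, efficacy 72≥49).
D3: not dominated.
D4: dominated by D3 (duration 10≤10, efficacy 72≥53).
D5: not dominated (best efficacy).
D6: dominated by D3 (duration 10≤21, efficacy 72≥51).
D7: dominated by D3 (duration 10≤17, efficacy 72≥63).
D8: dominated by D3 (duration 10≤17, efficacy 72≥72).
D9: not dominated (best duration).
D10: not dominated.
D11: dominated by D3 (duration 10≤19, efficacy 72≥69).

D3, D5, D9, D10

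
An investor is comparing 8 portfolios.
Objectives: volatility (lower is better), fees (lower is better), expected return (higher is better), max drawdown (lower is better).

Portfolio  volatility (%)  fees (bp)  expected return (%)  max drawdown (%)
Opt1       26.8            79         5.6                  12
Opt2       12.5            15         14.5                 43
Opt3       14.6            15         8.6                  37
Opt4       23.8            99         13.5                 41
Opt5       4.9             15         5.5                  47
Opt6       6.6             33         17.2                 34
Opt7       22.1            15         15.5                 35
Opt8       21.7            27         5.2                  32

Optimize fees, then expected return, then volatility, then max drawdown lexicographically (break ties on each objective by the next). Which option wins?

Opt7

First minimize fees: best is 15, kept {Opt2, Opt3, Opt5, Opt7}.
Then maximize expected return: best is 15.5, kept {Opt7}.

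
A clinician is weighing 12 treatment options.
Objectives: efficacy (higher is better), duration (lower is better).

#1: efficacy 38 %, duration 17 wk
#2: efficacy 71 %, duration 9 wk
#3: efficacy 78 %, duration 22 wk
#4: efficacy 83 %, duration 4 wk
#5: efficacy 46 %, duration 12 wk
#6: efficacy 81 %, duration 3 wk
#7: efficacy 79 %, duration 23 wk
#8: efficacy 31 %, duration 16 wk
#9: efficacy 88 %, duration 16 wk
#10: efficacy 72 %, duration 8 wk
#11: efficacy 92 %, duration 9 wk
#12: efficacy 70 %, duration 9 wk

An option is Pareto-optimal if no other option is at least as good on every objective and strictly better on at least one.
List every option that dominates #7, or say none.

#4, #6, #9, #11

#4: efficacy 83≥79, duration 4≤23 — dominates #7.
#6: efficacy 81≥79, duration 3≤23 — dominates #7.
#9: efficacy 88≥79, duration 16≤23 — dominates #7.
#11: efficacy 92≥79, duration 9≤23 — dominates #7.
Others (#1, #2, #3, #5, #8, #10, #12) are each worse than #7 on at least one objective.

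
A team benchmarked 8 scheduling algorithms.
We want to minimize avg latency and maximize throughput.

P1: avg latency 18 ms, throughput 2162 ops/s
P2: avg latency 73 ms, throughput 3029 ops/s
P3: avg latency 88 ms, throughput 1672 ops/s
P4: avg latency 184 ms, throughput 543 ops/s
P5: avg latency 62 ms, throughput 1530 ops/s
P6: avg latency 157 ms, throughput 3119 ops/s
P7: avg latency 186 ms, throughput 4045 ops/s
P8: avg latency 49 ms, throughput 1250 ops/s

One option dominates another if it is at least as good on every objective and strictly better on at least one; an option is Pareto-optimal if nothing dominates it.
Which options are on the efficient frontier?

P1: not dominated (best avg latency).
P2: not dominated.
P3: dominated by P1 (avg latency 18≤88, throughput 2162≥1672).
P4: dominated by P1 (avg latency 18≤184, throughput 2162≥543).
P5: dominated by P1 (avg latency 18≤62, throughput 2162≥1530).
P6: not dominated.
P7: not dominated (best throughput).
P8: dominated by P1 (avg latency 18≤49, throughput 2162≥1250).

P1, P2, P6, P7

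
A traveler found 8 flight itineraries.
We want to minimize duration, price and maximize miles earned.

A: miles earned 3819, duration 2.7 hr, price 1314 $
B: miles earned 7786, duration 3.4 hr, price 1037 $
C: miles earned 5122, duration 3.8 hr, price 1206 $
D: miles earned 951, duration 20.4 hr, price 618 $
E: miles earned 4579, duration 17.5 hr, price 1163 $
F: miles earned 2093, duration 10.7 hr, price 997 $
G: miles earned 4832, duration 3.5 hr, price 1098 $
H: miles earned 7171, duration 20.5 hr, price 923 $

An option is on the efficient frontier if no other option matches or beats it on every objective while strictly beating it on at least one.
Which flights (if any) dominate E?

B: miles earned 7786≥4579, duration 3.4≤17.5, price 1037≤1163 — dominates E.
G: miles earned 4832≥4579, duration 3.5≤17.5, price 1098≤1163 — dominates E.
Others (A, C, D, F, H) are each worse than E on at least one objective.

B, G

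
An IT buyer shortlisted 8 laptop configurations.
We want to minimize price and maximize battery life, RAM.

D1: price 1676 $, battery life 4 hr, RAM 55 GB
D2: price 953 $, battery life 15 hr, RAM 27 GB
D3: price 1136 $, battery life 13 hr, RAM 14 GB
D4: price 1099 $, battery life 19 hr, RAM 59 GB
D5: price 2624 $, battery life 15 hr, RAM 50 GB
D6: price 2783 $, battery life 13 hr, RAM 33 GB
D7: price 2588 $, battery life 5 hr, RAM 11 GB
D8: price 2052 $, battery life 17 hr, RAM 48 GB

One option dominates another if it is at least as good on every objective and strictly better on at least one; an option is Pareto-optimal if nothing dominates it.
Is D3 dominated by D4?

Yes

D4 vs D3: price 1099≤1136, battery life 19≥13, RAM 59≥14 — D4 is at least as good on every objective with at least one strict improvement.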